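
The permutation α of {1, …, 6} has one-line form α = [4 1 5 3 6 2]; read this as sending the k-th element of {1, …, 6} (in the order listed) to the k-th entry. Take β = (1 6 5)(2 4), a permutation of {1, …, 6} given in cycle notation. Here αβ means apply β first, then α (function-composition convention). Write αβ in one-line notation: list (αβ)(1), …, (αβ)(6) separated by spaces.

(αβ)(x) = α(β(x)). Computing each image: α(β(1)) = α(6) = 2, α(β(2)) = α(4) = 3, α(β(3)) = α(3) = 5, α(β(4)) = α(2) = 1, α(β(5)) = α(1) = 4, α(β(6)) = α(5) = 6.
Hence αβ = [2 3 5 1 4 6].

2 3 5 1 4 6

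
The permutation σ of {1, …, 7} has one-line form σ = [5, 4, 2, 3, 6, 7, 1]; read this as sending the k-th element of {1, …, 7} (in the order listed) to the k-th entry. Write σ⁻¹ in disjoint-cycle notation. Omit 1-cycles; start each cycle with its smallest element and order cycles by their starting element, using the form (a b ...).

First write σ in disjoint cycles: (1 5 6 7)(2 4 3).
Reversing each cycle (and rotating so the smallest element leads) gives σ⁻¹ = (1 7 6 5)(2 3 4).

(1 7 6 5)(2 3 4)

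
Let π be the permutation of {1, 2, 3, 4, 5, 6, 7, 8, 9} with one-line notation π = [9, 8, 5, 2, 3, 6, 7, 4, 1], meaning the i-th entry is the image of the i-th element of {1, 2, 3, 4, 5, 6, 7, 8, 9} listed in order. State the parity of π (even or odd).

In disjoint-cycle form the cycle lengths are 3, 2, 2, 1, 1.
A cycle of length ℓ contributes ℓ−1 transpositions, so π is a product of 2 + 1 + 1 = 4 transpositions — even.

even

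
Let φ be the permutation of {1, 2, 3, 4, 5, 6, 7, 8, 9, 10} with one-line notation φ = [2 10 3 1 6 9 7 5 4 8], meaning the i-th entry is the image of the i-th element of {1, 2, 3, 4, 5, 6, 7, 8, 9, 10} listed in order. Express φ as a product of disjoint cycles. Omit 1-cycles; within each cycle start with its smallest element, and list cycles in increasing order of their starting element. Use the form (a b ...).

(1 2 10 8 5 6 9 4)

From 1: 1 → 2 → 10 → 8 → 5 → 6 → 9 → 4 → 1, closing the cycle (1 2 10 8 5 6 9 4).
Repeating from the next unused element and collecting all non-trivial cycles gives (1 2 10 8 5 6 9 4).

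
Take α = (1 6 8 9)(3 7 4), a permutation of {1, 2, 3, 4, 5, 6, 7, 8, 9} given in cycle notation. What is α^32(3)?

3 lies in the 3-cycle (3 7 4).
Powers repeat with period 3 on this cycle, and 32 mod 3 = 2, so α^32(3) = α^2(3).
Stepping 2 places around the cycle: 3 → 7 → 4.

4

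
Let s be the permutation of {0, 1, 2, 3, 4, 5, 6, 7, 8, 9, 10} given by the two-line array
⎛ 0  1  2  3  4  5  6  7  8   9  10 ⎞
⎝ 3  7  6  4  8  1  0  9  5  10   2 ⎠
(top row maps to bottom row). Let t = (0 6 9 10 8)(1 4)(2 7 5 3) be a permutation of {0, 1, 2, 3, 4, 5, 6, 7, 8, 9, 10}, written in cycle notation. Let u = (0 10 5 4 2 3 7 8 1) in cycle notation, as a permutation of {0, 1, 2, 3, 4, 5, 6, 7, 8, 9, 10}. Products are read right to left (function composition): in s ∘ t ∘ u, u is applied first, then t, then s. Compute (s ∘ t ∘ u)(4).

Chase 4: u(4) = 2; t(2) = 7; s(7) = 9. Hence (s ∘ t ∘ u)(4) = 9.

9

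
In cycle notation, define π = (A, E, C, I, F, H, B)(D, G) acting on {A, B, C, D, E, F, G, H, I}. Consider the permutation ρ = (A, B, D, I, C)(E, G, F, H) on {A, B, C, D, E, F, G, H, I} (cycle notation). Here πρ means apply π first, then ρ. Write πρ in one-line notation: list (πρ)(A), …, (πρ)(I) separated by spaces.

G B C F A E I D H

For each element, apply π then ρ: A → E → G; B → A → B; C → I → C; D → G → F; E → C → A; F → H → E; G → D → I; H → B → D; I → F → H.
Collecting the images, πρ = [G B C F A E I D H].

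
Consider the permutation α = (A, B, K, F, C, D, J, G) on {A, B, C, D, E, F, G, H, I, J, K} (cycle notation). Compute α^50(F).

D

F lies in the 8-cycle (A, B, K, F, C, D, J, G).
Powers repeat with period 8 on this cycle, and 50 mod 8 = 2, so α^50(F) = α^2(F).
Stepping 2 places around the cycle: F → C → D.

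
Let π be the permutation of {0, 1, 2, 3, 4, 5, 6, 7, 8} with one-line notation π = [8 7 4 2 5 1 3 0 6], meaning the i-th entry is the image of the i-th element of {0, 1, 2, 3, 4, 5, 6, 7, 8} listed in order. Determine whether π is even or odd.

even

In disjoint-cycle form the cycle lengths are 9.
A cycle is odd iff its length is even; π has 0 even-length cycles, so sgn(π) = (−1)^0 and π is even.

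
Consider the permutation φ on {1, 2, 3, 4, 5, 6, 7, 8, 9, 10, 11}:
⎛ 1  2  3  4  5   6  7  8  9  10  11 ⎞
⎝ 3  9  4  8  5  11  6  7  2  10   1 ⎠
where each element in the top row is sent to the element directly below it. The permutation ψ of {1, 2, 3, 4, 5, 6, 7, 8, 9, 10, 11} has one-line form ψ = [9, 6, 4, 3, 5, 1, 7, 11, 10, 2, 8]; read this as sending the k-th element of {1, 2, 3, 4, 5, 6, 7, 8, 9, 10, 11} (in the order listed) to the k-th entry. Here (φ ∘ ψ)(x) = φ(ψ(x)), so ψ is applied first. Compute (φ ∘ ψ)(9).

(φ ∘ ψ)(9) = φ(ψ(9)). ψ(9) = 10, then φ(10) = 10. So (φ ∘ ψ)(9) = 10.

10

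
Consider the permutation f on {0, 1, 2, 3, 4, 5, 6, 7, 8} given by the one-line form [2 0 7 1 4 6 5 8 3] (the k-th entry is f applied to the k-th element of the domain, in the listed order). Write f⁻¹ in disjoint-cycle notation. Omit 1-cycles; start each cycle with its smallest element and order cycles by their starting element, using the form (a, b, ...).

The cycle decomposition of f is (0, 2, 7, 8, 3, 1)(5, 6).
The inverse reverses every cycle; in canonical form, f⁻¹ = (0, 1, 3, 8, 7, 2)(5, 6).

(0, 1, 3, 8, 7, 2)(5, 6)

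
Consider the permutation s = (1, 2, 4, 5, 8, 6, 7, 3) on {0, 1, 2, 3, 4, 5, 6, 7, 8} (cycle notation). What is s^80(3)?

3

3 lies in the 8-cycle (1, 2, 4, 5, 8, 6, 7, 3).
On an 8-cycle, s^8 is the identity, so s^80 = s^0 there (80 ≡ 0 mod 8).
So s^80(3) = 3.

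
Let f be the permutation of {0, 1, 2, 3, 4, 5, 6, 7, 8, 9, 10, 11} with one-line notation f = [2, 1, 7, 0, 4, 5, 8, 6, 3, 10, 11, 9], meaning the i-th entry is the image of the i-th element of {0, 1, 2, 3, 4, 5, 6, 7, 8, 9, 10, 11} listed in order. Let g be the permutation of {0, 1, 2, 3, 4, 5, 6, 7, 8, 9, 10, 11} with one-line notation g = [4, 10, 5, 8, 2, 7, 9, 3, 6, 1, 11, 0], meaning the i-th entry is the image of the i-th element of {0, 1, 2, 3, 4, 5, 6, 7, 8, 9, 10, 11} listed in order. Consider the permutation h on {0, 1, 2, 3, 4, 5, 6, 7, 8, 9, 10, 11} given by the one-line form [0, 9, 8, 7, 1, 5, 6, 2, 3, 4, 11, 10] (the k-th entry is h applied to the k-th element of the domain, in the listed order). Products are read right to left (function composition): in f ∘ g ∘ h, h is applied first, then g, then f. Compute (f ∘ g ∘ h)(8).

Apply the permutations in order: h(8) = 3, then g(3) = 8, then f(8) = 3. So (f ∘ g ∘ h)(8) = 3.

3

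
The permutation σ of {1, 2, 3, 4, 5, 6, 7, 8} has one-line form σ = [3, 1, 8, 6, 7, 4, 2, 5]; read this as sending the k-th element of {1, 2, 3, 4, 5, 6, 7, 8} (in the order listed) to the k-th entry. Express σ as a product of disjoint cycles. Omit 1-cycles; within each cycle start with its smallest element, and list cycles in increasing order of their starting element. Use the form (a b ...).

(1 3 8 5 7 2)(4 6)

From 1: 1 → 3 → 8 → 5 → 7 → 2 → 1, closing the cycle (1 3 8 5 7 2).
Repeating from the next unused element and collecting all non-trivial cycles gives (1 3 8 5 7 2)(4 6).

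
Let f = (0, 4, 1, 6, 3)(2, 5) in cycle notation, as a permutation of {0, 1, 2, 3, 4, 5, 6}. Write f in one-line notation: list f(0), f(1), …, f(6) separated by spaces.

4 6 5 0 1 2 3

Reading each image from the cycles: 0↦4, 1↦6, 2↦5, 3↦0, 4↦1, 5↦2, 6↦3.
Listing these in domain order gives 4 6 5 0 1 2 3.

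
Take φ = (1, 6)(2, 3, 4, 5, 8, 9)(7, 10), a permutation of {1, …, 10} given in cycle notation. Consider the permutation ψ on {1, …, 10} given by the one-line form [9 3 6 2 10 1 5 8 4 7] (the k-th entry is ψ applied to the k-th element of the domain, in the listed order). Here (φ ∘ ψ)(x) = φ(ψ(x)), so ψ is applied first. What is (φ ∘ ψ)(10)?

(φ ∘ ψ)(10) = φ(ψ(10)). ψ(10) = 7, then φ(7) = 10. So (φ ∘ ψ)(10) = 10.

10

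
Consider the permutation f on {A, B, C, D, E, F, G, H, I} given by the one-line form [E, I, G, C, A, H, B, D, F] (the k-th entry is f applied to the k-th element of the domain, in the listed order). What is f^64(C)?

G

Tracing C → G → … returns to C after 7 steps, so C lies in a 7-cycle (B I F H D C G).
Since the cycle has length 7, f^64 acts on it the same as f^1 (64 mod 7 = 1).
Stepping 1 place around the cycle: C → G.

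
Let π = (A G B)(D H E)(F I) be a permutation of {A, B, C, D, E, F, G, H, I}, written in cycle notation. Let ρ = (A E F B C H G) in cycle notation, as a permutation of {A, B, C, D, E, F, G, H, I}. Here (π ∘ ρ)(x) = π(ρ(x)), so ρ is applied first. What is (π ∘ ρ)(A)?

ρ(A) = E, then π(E) = D; composing gives (π ∘ ρ)(A) = D.

D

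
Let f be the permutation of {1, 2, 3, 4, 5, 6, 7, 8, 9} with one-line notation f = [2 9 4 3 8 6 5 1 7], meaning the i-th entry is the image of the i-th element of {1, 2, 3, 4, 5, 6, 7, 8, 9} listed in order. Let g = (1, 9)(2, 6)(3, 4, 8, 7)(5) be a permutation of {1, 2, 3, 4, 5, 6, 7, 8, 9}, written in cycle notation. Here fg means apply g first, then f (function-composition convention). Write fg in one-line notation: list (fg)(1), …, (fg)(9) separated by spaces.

7 6 3 1 8 9 4 5 2

For each element, apply g then f: 1 → 9 → 7; 2 → 6 → 6; 3 → 4 → 3; 4 → 8 → 1; 5 → 5 → 8; 6 → 2 → 9; 7 → 3 → 4; 8 → 7 → 5; 9 → 1 → 2.
So fg in one-line form is 7 6 3 1 8 9 4 5 2.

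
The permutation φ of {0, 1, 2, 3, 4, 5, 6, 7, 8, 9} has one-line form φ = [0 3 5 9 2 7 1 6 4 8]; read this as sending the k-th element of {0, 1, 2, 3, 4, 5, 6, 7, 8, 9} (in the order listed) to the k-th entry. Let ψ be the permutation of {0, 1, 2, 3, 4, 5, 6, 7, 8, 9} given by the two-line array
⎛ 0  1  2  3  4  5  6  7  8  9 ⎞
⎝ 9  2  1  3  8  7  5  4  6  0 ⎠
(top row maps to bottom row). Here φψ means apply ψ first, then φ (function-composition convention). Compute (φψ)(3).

(φψ)(3) = φ(ψ(3)). ψ(3) = 3, then φ(3) = 9. So (φψ)(3) = 9.

9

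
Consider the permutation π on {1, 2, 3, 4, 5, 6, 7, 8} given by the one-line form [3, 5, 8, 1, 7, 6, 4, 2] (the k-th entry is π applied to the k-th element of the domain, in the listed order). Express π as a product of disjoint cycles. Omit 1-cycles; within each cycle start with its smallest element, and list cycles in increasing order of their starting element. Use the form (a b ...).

(1 3 8 2 5 7 4)

Start at 1 and follow images: 1 → 3 → 8 → 2 → 5 → 7 → 4 → 1, giving the cycle (1 3 8 2 5 7 4).
Continuing from each remaining unvisited element yields (1 3 8 2 5 7 4).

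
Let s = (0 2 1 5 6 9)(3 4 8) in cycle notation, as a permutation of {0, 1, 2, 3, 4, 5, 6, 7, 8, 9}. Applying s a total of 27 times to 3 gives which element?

3 lies in the 3-cycle (3 4 8).
Powers repeat with period 3 on this cycle, and 27 mod 3 = 0, so s^27(3) = s^0(3).
So s^27(3) = 3.

3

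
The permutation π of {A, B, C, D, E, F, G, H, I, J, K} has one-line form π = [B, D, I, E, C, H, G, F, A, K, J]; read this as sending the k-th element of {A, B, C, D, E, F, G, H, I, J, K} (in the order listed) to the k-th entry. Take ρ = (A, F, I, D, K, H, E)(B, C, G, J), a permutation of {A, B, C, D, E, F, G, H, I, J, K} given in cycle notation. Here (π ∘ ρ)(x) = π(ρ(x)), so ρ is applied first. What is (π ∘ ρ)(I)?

(π ∘ ρ)(I) = π(ρ(I)). ρ(I) = D, then π(D) = E. So (π ∘ ρ)(I) = E.

E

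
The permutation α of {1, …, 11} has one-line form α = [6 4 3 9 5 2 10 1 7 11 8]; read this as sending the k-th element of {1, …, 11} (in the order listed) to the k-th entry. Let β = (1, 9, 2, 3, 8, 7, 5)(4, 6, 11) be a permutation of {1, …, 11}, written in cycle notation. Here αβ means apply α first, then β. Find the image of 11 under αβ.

7

α(11) = 8, then β(8) = 7; composing gives (αβ)(11) = 7.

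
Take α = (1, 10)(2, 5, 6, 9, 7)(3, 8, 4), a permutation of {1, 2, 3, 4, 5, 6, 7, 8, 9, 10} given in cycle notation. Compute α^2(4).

4 lies in the 3-cycle (3, 8, 4).
Advancing 2 steps from 4: 4 → 3 → 8.

8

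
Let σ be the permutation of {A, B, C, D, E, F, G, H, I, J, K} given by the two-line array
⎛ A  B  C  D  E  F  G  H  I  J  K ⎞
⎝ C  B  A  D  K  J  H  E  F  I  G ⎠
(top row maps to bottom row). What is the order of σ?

12

Decomposing into disjoint cycles gives cycle lengths 4, 3, 2, 1, 1.
Since disjoint cycles commute, ord(σ) = lcm(4, 3, 2) = 12.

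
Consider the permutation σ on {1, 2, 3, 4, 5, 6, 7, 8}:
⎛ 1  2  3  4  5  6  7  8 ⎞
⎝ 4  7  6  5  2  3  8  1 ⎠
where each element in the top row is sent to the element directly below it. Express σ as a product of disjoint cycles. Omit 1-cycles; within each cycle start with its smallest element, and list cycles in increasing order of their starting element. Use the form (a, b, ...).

Iterating σ from 1 gives 1 → 4 → 5 → 2 → 7 → 8 → 1; that is the 6-cycle (1, 4, 5, 2, 7, 8).
Repeating from the next unused element and collecting all non-trivial cycles gives (1, 4, 5, 2, 7, 8)(3, 6).

(1, 4, 5, 2, 7, 8)(3, 6)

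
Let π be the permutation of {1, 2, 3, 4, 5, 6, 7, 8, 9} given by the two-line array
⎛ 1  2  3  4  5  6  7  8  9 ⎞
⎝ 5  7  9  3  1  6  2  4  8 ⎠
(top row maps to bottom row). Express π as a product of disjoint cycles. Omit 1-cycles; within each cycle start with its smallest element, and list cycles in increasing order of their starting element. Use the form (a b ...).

(1 5)(2 7)(3 9 8 4)

Iterating π from 1 gives 1 → 5 → 1; that is the 2-cycle (1 5).
Repeating from the next unused element and collecting all non-trivial cycles gives (1 5)(2 7)(3 9 8 4).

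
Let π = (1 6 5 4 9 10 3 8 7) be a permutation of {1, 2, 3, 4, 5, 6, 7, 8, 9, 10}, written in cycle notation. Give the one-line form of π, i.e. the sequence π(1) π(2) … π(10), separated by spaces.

6 2 8 9 4 5 1 7 10 3

Image by image: 1↦6, 2↦2, 3↦8, 4↦9, 5↦4, 6↦5, 7↦1, 8↦7, 9↦10, 10↦3.
Listing these in domain order gives 6 2 8 9 4 5 1 7 10 3.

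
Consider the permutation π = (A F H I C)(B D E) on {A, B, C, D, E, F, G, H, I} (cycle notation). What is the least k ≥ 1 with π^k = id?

The disjoint cycles have lengths 5, 3, 1.
The order is lcm(5, 3) = 15.

15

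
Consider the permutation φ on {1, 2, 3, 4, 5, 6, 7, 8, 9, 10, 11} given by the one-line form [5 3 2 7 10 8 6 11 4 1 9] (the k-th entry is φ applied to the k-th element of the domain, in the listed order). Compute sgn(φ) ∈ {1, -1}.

In disjoint-cycle form the cycle lengths are 6, 3, 2.
A cycle is odd iff its length is even; φ has 2 even-length cycles, so sgn(φ) = (−1)^2 and φ is even.

1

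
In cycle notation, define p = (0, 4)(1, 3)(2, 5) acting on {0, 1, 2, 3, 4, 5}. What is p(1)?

In the cycle (1, 3), 1 is followed by 3, so p(1) = 3.

3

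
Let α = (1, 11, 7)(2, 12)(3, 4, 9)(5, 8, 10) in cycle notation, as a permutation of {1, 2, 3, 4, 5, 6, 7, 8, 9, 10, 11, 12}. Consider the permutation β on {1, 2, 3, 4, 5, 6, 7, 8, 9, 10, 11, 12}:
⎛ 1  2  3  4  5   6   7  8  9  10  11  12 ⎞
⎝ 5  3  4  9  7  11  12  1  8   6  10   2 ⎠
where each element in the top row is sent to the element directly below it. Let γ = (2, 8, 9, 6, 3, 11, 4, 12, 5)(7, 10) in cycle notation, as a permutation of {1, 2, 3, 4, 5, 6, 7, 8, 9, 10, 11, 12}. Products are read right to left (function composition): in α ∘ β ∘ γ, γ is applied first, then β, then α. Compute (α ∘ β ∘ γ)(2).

11

Chase 2: γ(2) = 8; β(8) = 1; α(1) = 11. Hence (α ∘ β ∘ γ)(2) = 11.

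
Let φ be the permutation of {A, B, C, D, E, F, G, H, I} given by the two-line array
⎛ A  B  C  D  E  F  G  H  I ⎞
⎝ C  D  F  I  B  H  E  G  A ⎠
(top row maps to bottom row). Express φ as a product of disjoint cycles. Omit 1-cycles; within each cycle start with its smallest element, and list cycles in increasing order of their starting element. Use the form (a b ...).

(A C F H G E B D I)

From A: A → C → F → H → G → E → B → D → I → A, closing the cycle (A C F H G E B D I).
Repeating from the next unused element and collecting all non-trivial cycles gives (A C F H G E B D I).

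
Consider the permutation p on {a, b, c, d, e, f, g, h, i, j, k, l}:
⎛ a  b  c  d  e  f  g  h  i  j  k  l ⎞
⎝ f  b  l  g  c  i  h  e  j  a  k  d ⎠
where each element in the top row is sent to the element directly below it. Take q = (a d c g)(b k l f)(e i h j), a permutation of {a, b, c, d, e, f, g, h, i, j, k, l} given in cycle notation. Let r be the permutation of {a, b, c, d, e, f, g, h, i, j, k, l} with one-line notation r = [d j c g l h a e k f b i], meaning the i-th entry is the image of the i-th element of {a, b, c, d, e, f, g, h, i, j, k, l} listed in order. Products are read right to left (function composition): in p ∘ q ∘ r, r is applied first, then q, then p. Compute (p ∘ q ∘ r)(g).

Chase g: r(g) = a; q(a) = d; p(d) = g. Hence (p ∘ q ∘ r)(g) = g.

g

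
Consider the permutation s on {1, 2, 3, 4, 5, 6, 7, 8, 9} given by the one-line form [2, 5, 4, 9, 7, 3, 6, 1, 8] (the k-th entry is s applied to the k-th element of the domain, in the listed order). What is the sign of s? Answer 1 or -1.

1

In disjoint-cycle form the cycle lengths are 9.
A cycle is odd iff its length is even; s has 0 even-length cycles, so sgn(s) = (−1)^0 and s is even.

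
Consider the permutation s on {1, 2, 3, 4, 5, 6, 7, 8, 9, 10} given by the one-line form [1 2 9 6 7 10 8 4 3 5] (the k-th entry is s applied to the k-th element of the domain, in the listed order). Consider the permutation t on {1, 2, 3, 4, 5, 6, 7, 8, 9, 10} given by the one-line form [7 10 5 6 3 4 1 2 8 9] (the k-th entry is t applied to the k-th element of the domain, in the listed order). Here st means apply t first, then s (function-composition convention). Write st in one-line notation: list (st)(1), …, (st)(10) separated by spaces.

8 5 7 10 9 6 1 2 4 3

Chase each element through t then s: 1 → 7 → 8; 2 → 10 → 5; 3 → 5 → 7; 4 → 6 → 10; 5 → 3 → 9; 6 → 4 → 6; 7 → 1 → 1; 8 → 2 → 2; 9 → 8 → 4; 10 → 9 → 3.
Collecting the images, st = [8 5 7 10 9 6 1 2 4 3].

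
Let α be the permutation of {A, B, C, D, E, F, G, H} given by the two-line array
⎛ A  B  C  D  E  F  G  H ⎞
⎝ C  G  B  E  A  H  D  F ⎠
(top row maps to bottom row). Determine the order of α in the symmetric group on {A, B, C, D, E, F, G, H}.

Decomposing into disjoint cycles gives cycle lengths 6, 2.
Since disjoint cycles commute, ord(α) = lcm(6, 2) = 6.

6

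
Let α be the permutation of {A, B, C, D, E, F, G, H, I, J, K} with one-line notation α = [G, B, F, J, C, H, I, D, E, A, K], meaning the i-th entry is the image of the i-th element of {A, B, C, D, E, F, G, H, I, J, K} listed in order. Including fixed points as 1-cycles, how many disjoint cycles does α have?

3

The cycle decomposition is (A, G, I, E, C, F, H, D, J)(B)(K), which has 3 cycles (counting 1-cycles).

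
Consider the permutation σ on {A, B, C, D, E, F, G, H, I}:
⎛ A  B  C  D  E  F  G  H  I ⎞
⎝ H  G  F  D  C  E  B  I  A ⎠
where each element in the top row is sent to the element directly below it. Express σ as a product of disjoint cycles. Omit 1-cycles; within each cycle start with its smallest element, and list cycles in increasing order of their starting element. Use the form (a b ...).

(A H I)(B G)(C F E)

From A: A → H → I → A, closing the cycle (A H I).
Continuing from each remaining unvisited element yields (A H I)(B G)(C F E).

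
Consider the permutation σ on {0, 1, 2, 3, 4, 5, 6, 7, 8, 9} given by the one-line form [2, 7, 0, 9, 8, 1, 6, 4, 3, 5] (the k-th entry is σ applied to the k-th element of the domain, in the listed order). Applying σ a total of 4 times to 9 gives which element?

4

Tracing 9 → 5 → … returns to 9 after 7 steps, so 9 lies in a 7-cycle (1, 7, 4, 8, 3, 9, 5).
Advancing 4 steps from 9: 9 → 5 → 1 → 7 → 4.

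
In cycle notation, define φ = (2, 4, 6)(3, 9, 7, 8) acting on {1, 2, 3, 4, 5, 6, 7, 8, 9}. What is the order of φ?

The disjoint cycles have lengths 4, 3, 1, 1.
The order is lcm(4, 3) = 12.

12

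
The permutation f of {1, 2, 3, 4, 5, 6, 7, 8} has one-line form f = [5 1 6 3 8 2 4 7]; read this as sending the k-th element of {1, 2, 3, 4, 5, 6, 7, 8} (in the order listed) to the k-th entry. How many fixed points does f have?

0

No element satisfies f(x) = x, so there are 0 fixed points.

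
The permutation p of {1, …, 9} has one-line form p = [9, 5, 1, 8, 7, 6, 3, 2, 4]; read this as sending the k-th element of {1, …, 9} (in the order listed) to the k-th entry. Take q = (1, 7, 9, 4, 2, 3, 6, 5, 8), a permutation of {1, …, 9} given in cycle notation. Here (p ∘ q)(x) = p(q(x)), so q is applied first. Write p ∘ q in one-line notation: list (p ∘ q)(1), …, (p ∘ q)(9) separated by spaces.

3 1 6 5 2 7 4 9 8

(p ∘ q)(x) = p(q(x)). Computing each image: p(q(1)) = p(7) = 3, p(q(2)) = p(3) = 1, p(q(3)) = p(6) = 6, p(q(4)) = p(2) = 5, p(q(5)) = p(8) = 2, p(q(6)) = p(5) = 7, p(q(7)) = p(9) = 4, p(q(8)) = p(1) = 9, p(q(9)) = p(4) = 8.
Hence p ∘ q = [3 1 6 5 2 7 4 9 8].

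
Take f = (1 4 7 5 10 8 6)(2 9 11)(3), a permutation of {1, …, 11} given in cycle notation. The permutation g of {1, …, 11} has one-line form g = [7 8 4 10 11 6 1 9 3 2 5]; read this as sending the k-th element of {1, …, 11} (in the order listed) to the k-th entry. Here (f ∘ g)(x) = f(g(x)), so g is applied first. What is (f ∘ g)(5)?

2

(f ∘ g)(5) = f(g(5)). g(5) = 11, then f(11) = 2. So (f ∘ g)(5) = 2.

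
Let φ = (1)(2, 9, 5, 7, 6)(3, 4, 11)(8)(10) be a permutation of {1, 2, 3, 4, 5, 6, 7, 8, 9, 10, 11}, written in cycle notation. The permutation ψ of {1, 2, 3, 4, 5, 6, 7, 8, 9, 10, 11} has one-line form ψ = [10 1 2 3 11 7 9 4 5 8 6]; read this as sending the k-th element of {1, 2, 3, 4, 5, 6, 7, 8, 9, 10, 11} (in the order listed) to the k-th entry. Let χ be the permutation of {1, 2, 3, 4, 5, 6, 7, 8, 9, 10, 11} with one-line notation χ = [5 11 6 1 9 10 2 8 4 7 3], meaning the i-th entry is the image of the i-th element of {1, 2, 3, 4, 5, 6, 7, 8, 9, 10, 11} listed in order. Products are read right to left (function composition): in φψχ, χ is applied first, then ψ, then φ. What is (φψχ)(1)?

3

Chase 1: χ(1) = 5; ψ(5) = 11; φ(11) = 3. Hence (φψχ)(1) = 3.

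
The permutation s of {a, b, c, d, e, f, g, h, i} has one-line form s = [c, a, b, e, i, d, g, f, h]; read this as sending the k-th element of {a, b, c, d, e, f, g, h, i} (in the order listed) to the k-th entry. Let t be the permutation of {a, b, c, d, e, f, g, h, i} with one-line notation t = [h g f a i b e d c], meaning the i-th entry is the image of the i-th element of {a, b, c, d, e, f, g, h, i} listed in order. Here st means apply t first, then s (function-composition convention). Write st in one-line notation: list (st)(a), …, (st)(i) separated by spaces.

Chase each element through t then s: a → h → f; b → g → g; c → f → d; d → a → c; e → i → h; f → b → a; g → e → i; h → d → e; i → c → b.
Collecting the images, st = [f g d c h a i e b].

f g d c h a i e b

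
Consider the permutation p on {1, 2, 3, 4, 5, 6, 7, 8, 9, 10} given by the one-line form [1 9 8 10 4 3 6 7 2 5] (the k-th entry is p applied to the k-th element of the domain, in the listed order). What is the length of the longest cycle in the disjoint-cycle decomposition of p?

Decomposing into disjoint cycles gives (2 9)(3 8 7 6)(4 10 5); the longest has length 4.

4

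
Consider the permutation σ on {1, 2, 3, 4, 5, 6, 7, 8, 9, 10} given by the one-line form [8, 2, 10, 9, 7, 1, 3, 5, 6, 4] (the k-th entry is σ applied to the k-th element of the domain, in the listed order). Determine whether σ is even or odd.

even

In disjoint-cycle form the cycle lengths are 9, 1.
A cycle is odd iff its length is even; σ has 0 even-length cycles, so sgn(σ) = (−1)^0 and σ is even.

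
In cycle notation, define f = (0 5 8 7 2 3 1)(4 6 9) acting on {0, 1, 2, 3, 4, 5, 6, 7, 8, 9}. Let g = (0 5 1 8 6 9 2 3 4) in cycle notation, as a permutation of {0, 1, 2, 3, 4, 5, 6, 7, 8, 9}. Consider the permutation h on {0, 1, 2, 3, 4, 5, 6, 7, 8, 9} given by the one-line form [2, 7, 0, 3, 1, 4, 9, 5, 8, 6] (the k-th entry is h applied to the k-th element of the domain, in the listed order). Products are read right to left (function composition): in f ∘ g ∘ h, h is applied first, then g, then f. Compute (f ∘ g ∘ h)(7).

(f ∘ g ∘ h)(7) = f(g(h(7))). h(7) = 5, then g(5) = 1, then f(1) = 0, so the result is 0.

0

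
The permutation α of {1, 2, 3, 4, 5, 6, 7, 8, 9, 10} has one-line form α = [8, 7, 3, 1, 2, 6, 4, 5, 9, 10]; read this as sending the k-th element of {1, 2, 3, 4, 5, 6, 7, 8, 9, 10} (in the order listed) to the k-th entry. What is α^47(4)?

7

Tracing 4 → 1 → … returns to 4 after 6 steps, so 4 lies in a 6-cycle (1 8 5 2 7 4).
On a 6-cycle, α^6 is the identity, so α^47 = α^5 there (47 ≡ 5 mod 6).
Stepping 5 places around the cycle: 4 → 1 → 8 → 5 → 2 → 7.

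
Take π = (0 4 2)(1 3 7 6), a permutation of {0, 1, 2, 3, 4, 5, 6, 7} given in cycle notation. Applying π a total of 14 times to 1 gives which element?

1 lies in the 4-cycle (1 3 7 6).
Since the cycle has length 4, π^14 acts on it the same as π^2 (14 mod 4 = 2).
Advancing 2 steps from 1: 1 → 3 → 7.

7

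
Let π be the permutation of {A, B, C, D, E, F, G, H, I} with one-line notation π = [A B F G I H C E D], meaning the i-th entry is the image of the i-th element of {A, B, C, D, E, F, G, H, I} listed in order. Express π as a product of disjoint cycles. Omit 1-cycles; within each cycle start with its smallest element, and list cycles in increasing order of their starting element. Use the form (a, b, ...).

From C: C → F → H → E → I → D → G → C, closing the cycle (C, F, H, E, I, D, G).
Continuing from each remaining unvisited element yields (C, F, H, E, I, D, G).

(C, F, H, E, I, D, G)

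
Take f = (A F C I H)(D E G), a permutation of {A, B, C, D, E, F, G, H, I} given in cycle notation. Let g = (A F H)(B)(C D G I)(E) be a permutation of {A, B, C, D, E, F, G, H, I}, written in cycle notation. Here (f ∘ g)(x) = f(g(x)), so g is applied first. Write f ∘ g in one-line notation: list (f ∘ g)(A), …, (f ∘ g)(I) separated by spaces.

Chase each element through g then f: A → F → C; B → B → B; C → D → E; D → G → D; E → E → G; F → H → A; G → I → H; H → A → F; I → C → I.
So f ∘ g in one-line form is C B E D G A H F I.

C B E D G A H F I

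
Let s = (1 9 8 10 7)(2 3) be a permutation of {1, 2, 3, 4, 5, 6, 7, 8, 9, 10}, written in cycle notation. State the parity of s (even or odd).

The cycle lengths are 5, 2, 1, 1, 1.
A cycle is odd iff its length is even; s has 1 even-length cycle, so sgn(s) = (−1)^1 and s is odd.

odd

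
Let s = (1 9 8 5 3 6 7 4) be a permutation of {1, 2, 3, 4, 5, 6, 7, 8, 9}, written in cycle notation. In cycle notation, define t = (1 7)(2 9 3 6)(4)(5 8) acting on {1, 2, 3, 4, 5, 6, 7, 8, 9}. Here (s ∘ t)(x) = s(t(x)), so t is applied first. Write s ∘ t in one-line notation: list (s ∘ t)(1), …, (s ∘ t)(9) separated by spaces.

4 8 7 1 5 2 9 3 6

(s ∘ t)(x) = s(t(x)). Computing each image: s(t(1)) = s(7) = 4, s(t(2)) = s(9) = 8, s(t(3)) = s(6) = 7, s(t(4)) = s(4) = 1, s(t(5)) = s(8) = 5, s(t(6)) = s(2) = 2, s(t(7)) = s(1) = 9, s(t(8)) = s(5) = 3, s(t(9)) = s(3) = 6.
Hence s ∘ t = [4 8 7 1 5 2 9 3 6].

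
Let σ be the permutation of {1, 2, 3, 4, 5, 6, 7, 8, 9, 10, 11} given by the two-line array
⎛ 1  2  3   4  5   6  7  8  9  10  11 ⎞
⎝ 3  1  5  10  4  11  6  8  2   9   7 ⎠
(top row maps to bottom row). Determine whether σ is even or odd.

In disjoint-cycle form the cycle lengths are 7, 3, 1.
A cycle of length ℓ contributes ℓ−1 transpositions, so σ is a product of 6 + 2 = 8 transpositions — even.

even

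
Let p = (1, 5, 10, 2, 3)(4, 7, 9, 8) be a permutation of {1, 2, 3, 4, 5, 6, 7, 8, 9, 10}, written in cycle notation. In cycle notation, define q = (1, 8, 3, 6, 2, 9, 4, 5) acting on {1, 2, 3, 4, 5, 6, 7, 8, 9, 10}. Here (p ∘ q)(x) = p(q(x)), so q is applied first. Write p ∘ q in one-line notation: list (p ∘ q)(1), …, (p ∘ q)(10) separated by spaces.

(p ∘ q)(x) = p(q(x)). Computing each image: p(q(1)) = p(8) = 4, p(q(2)) = p(9) = 8, p(q(3)) = p(6) = 6, p(q(4)) = p(5) = 10, p(q(5)) = p(1) = 5, p(q(6)) = p(2) = 3, p(q(7)) = p(7) = 9, p(q(8)) = p(3) = 1, p(q(9)) = p(4) = 7, p(q(10)) = p(10) = 2.
Hence p ∘ q = [4 8 6 10 5 3 9 1 7 2].

4 8 6 10 5 3 9 1 7 2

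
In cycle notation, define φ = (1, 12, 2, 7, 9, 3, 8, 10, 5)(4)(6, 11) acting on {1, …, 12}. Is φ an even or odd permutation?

odd

The cycle lengths are 9, 2, 1.
A cycle of length ℓ contributes ℓ−1 transpositions, so φ is a product of 8 + 1 = 9 transpositions — odd.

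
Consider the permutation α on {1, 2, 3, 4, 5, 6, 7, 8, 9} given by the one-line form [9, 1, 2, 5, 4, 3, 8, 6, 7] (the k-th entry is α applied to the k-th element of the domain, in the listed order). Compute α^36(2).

1

Tracing 2 → 1 → … returns to 2 after 7 steps, so 2 lies in a 7-cycle (1 9 7 8 6 3 2).
On a 7-cycle, α^7 is the identity, so α^36 = α^1 there (36 ≡ 1 mod 7).
Stepping 1 place around the cycle: 2 → 1.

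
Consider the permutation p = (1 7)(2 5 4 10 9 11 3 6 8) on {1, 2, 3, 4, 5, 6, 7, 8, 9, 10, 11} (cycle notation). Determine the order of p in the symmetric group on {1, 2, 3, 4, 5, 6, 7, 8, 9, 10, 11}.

18

The cycle type of p is (9, 2).
Since disjoint cycles commute, ord(p) = lcm(9, 2) = 18.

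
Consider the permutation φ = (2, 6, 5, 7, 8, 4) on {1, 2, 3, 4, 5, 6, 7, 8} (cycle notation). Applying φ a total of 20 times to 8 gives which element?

2

8 lies in the 6-cycle (2, 6, 5, 7, 8, 4).
On a 6-cycle, φ^6 is the identity, so φ^20 = φ^2 there (20 ≡ 2 mod 6).
Advancing 2 steps from 8: 8 → 4 → 2.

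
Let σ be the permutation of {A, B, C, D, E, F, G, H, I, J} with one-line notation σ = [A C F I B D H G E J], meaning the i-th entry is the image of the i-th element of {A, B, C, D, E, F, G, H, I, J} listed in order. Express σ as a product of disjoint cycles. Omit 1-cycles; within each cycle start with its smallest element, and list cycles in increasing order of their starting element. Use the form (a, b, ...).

(B, C, F, D, I, E)(G, H)

From B: B → C → F → D → I → E → B, closing the cycle (B, C, F, D, I, E).
Repeating from the next unused element and collecting all non-trivial cycles gives (B, C, F, D, I, E)(G, H).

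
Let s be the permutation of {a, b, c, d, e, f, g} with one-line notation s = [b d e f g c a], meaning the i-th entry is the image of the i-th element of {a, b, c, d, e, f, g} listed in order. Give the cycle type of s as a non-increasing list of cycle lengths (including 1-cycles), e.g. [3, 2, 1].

The disjoint cycles are (a, b, d, f, c, e, g), with lengths 7 in non-increasing order.

[7]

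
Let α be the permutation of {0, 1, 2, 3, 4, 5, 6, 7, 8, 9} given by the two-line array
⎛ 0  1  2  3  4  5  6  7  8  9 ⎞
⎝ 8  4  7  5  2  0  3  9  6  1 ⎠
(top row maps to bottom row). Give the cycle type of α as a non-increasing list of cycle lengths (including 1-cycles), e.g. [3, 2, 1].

The disjoint cycles are (0 8 6 3 5)(1 4 2 7 9), with lengths 5, 5 in non-increasing order.

[5, 5]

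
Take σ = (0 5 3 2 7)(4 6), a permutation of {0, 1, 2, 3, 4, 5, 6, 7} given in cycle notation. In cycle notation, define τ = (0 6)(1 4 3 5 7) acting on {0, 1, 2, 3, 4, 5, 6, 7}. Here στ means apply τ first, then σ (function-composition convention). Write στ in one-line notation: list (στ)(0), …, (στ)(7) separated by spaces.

(στ)(x) = σ(τ(x)). Computing each image: σ(τ(0)) = σ(6) = 4, σ(τ(1)) = σ(4) = 6, σ(τ(2)) = σ(2) = 7, σ(τ(3)) = σ(5) = 3, σ(τ(4)) = σ(3) = 2, σ(τ(5)) = σ(7) = 0, σ(τ(6)) = σ(0) = 5, σ(τ(7)) = σ(1) = 1.
Hence στ = [4 6 7 3 2 0 5 1].

4 6 7 3 2 0 5 1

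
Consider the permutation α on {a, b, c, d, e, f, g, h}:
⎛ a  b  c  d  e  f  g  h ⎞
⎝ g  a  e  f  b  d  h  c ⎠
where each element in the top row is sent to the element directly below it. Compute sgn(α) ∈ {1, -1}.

In disjoint-cycle form the cycle lengths are 6, 2.
A cycle of length ℓ contributes ℓ−1 transpositions, so α is a product of 5 + 1 = 6 transpositions — even.

1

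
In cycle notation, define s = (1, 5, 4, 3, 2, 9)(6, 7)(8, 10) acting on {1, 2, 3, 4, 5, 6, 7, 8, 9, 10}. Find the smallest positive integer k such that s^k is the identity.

6

The cycle type of s is (6, 2, 2).
The order is lcm(6, 2, 2) = 6.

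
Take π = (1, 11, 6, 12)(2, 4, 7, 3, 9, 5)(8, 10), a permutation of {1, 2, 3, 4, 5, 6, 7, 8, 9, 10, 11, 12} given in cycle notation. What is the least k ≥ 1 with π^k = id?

The cycle type of π is (6, 4, 2).
The order is lcm(6, 4, 2) = 12.

12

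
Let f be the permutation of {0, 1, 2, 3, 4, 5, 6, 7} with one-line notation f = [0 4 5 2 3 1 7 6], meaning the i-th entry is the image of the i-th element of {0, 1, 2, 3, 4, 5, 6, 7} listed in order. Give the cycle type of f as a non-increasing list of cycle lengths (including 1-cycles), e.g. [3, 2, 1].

[5, 2, 1]

The disjoint cycles are (0)(1 4 3 2 5)(6 7), with lengths 5, 2, 1 in non-increasing order.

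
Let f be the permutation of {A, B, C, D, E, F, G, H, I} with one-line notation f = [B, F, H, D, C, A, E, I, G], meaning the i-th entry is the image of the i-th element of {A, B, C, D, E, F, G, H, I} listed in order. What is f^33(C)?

G

Tracing C → H → … returns to C after 5 steps, so C lies in a 5-cycle (C, H, I, G, E).
On a 5-cycle, f^5 is the identity, so f^33 = f^3 there (33 ≡ 3 mod 5).
Stepping 3 places around the cycle: C → H → I → G.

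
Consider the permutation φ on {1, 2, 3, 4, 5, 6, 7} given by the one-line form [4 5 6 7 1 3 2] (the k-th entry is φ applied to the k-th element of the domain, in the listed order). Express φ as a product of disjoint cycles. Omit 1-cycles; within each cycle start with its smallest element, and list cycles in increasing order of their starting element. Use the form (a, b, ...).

(1, 4, 7, 2, 5)(3, 6)

Iterating φ from 1 gives 1 → 4 → 7 → 2 → 5 → 1; that is the 5-cycle (1, 4, 7, 2, 5).
Continuing from each remaining unvisited element yields (1, 4, 7, 2, 5)(3, 6).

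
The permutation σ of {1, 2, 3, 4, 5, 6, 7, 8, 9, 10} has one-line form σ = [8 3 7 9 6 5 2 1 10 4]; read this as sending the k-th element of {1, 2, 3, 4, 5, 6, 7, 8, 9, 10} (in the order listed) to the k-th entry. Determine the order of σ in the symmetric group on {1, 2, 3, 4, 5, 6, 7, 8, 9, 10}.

6

Writing σ as disjoint cycles, the cycle lengths are 3, 3, 2, 2.
The order of σ is the least common multiple of its cycle lengths: lcm(3, 3, 2, 2) = 6.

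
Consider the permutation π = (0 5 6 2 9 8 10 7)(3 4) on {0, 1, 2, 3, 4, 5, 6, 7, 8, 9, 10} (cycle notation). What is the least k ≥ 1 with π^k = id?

8

The disjoint cycles have lengths 8, 2, 1.
The order of π is the least common multiple of its cycle lengths: lcm(8, 2) = 8.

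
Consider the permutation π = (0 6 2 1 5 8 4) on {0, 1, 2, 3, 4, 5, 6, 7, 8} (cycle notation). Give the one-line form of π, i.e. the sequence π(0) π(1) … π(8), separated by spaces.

6 5 1 3 0 8 2 7 4

Each element maps to the next entry in its cycle (wrapping to the front): 0↦6, 1↦5, 2↦1, 3↦3, 4↦0, 5↦8, 6↦2, 7↦7, 8↦4.
So the one-line form is 6 5 1 3 0 8 2 7 4.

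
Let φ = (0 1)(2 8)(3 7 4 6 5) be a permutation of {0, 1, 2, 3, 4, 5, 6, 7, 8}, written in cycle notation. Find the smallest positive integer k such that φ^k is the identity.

The cycle type of φ is (5, 2, 2).
The order is lcm(5, 2, 2) = 10.

10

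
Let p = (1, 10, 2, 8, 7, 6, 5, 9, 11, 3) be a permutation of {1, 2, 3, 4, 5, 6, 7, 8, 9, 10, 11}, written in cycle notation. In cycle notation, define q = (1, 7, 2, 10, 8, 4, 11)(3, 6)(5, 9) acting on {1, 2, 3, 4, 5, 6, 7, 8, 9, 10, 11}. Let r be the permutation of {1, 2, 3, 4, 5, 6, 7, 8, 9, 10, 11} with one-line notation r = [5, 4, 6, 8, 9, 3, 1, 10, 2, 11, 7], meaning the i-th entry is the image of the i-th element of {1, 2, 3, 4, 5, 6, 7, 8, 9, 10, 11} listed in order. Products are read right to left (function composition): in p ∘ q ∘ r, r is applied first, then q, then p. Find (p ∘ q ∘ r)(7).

6

Apply the permutations in order: r(7) = 1, then q(1) = 7, then p(7) = 6. So (p ∘ q ∘ r)(7) = 6.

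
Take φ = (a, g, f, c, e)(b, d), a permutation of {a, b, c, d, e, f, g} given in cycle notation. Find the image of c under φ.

e

Within (a, g, f, c, e), c ↦ e.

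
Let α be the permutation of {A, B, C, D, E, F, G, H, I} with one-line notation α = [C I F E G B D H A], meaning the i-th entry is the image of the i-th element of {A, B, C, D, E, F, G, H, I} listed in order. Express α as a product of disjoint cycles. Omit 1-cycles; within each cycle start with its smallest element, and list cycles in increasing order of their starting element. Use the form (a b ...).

Iterating α from A gives A → C → F → B → I → A; that is the 5-cycle (A C F B I).
Continuing from each remaining unvisited element yields (A C F B I)(D E G).

(A C F B I)(D E G)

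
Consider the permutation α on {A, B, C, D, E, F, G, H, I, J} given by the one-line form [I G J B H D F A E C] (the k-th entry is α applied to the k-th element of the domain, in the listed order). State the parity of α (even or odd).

In disjoint-cycle form the cycle lengths are 4, 4, 2.
A cycle of length ℓ contributes ℓ−1 transpositions, so α is a product of 3 + 3 + 1 = 7 transpositions — odd.

odd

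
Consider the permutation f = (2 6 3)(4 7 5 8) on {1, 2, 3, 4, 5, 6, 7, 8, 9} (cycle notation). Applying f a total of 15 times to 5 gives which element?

5 lies in the 4-cycle (4 7 5 8).
On a 4-cycle, f^4 is the identity, so f^15 = f^3 there (15 ≡ 3 mod 4).
Advancing 3 steps from 5: 5 → 8 → 4 → 7.

7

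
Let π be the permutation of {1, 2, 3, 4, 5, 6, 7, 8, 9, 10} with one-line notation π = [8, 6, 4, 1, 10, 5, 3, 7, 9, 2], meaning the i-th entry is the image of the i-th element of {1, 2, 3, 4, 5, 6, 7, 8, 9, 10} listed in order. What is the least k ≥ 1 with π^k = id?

Decomposing into disjoint cycles gives cycle lengths 5, 4, 1.
Since disjoint cycles commute, ord(π) = lcm(5, 4) = 20.

20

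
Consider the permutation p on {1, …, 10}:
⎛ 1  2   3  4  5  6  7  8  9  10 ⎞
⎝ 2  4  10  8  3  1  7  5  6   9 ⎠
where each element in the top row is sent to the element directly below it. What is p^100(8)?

5

Tracing 8 → 5 → … returns to 8 after 9 steps, so 8 lies in a 9-cycle (1, 2, 4, 8, 5, 3, 10, 9, 6).
On a 9-cycle, p^9 is the identity, so p^100 = p^1 there (100 ≡ 1 mod 9).
Advancing 1 step from 8: 8 → 5.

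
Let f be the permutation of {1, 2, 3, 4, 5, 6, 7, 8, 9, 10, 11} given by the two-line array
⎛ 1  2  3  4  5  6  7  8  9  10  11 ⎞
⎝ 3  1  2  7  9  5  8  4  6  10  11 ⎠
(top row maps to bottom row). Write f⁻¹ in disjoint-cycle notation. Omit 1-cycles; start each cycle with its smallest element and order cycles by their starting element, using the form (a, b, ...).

(1, 2, 3)(4, 8, 7)(5, 6, 9)

The cycle decomposition of f is (1, 3, 2)(4, 7, 8)(5, 9, 6).
Reversing each cycle (and rotating so the smallest element leads) gives f⁻¹ = (1, 2, 3)(4, 8, 7)(5, 6, 9).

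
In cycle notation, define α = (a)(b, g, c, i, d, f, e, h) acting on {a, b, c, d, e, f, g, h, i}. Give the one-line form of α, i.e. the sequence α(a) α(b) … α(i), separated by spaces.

Image by image: a→a, b→g, c→i, d→f, e→h, f→e, g→c, h→b, i→d.
Listing these in domain order gives a g i f h e c b d.

a g i f h e c b d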